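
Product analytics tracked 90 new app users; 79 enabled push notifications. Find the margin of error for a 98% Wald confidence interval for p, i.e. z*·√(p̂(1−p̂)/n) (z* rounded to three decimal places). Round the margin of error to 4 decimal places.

With x = 79 successes in n = 90, p̂ = 0.87778.
Standard error of p̂: √(0.107284/90) = √0.001192044 = 0.034526.
The 98% critical value is z* = 2.326.
ME = 2.326·0.034526 = 0.0803.

ME = 0.0803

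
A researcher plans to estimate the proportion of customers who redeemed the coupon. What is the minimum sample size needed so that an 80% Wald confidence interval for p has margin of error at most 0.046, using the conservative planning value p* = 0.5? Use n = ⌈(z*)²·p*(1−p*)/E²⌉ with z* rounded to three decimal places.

For 80% confidence, z* = 1.282.
p*(1−p*) = 0.2500.
(z*)²·p*(1−p*)/E² = 1.643524·0.2500/0.002116 = 194.178.
Rounding up, n = 195.

n = 195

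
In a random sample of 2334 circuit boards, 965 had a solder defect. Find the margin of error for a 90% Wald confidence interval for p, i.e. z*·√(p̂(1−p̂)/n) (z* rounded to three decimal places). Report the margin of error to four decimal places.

Sample proportion p̂ = 965/2334 = 0.41345.
SE(p̂) = √(0.41345·0.58655/2334) = 0.010193.
The 90% critical value is z* = 1.645.
Margin of error = z*·SE = 1.645 × 0.010193 = 0.0168.

ME = 0.0168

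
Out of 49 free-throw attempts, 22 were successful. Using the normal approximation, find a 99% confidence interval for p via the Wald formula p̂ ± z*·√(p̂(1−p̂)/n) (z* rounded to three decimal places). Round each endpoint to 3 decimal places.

With x = 22 successes in n = 49, p̂ = 0.44898.
SE(p̂) = √(0.44898·0.55102/49) = 0.071056.
For 99% confidence, z* = 2.576.
Margin of error: 2.576 × 0.071056 = 0.18304.
So the interval runs from 0.266 to 0.632.

(0.266, 0.632)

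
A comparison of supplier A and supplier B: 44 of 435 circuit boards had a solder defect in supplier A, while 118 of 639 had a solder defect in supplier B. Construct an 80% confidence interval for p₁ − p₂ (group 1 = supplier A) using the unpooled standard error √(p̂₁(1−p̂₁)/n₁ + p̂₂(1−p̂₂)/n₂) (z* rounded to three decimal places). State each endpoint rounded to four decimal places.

p̂₁ = 44/435 = 0.10115, p̂₂ = 118/639 = 0.18466; p̂₁ − p̂₂ = -0.08351.
Unpooled SE = √(p̂₁(1−p̂₁)/n₁ + p̂₂(1−p̂₂)/n₂) = √(0.000209007 + 0.000235623) = 0.021086.
z* = 1.282 at the 80% level. Margin of error = 0.02703.
Interval: -0.08351 ± 0.02703 → (-0.1105, -0.0565).

(-0.1105, -0.0565)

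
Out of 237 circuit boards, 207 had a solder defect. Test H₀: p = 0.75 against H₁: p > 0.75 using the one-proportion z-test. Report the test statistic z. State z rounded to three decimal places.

z = 4.388

With x = 207 successes in n = 237, p̂ = 0.87342.
SE₀ = √(0.75·0.25/237) = 0.028127.
z = (p̂ − p₀)/SE = (0.87342 − 0.75)/0.028127 = 4.388.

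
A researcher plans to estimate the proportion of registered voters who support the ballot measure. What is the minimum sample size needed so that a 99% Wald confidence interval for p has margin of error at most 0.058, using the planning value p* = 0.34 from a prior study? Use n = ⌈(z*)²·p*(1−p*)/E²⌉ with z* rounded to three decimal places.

The 99% critical value is z* = 2.576.
p*(1−p*) = 0.2244.
Required n before rounding: 6.635776 × 0.2244 / 0.058² = 442.648.
Rounding up, n = 443.

n = 443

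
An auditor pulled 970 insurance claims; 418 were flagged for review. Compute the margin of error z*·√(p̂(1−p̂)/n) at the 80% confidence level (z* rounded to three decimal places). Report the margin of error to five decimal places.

ME = 0.02038

With x = 418 successes in n = 970, p̂ = 0.43093.
SE(p̂) = √(0.43093·0.56907/970) = 0.015900.
z* = 1.282 at the 80% level.
So ME = 0.02038.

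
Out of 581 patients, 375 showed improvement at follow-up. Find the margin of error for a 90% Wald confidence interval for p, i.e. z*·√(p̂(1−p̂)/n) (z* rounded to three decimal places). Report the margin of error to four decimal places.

ME = 0.0326

p̂ = 375/581 = 0.64544.
SE = √(p̂(1−p̂)/n) = √(0.228848/581) = 0.019847.
z* = 1.645 at the 90% level.
Margin of error = z*·SE = 1.645 × 0.019847 = 0.0326.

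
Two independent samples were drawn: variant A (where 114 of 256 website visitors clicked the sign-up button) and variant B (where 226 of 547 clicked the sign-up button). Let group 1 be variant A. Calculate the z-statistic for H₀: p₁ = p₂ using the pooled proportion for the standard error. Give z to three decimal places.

z = 0.859

p̂₁ = 114/256 = 0.44531, p̂₂ = 226/547 = 0.41316.
Pooled p̂ = (114+226)/(256+547) = 340/803 = 0.42341.
SE = √[p̂(1−p̂)(1/n₁+1/n₂)] = √[0.42341·0.57659·(1/256+1/547)] ≈ 0.037416.
z = 0.03215/0.037416 = 0.859.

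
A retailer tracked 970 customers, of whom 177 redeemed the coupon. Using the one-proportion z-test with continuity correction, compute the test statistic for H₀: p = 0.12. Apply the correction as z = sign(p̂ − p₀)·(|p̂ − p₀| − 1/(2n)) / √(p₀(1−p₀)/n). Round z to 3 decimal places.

z = 5.938

The sample proportion is 177/970 = 0.18247. p̂ − p₀ = 0.062474.
Continuity correction 1/(2n) = 1/1940 = 0.000515.
Corrected numerator: |0.062474| − 0.000515 = 0.061959.
Null standard error: √(0.12·0.88/970) = √0.000108866 = 0.010434.
z = +0.061959/0.010434 = 5.938.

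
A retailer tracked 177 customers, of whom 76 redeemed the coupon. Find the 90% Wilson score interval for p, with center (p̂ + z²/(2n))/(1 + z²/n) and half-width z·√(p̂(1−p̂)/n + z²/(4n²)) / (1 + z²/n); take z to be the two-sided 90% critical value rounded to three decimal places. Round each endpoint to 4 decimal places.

Here p̂ = 76/177 = 0.42938 and z = 1.645 (z² = 2.706025).
Denominator 1 + z²/n = 1 + 2.706025/177 = 1.015288.
Adjusted center: (0.42938 + z²/(2n))/1.015288 = 0.43044.
Radicand: p̂(1−p̂)/n + z²/(4n²) = 0.001384252 + 0.000021594 = 0.001405846.
Half-width = z·√(radicand)/denom = 1.645·0.037495/1.015288 = 0.06075.
So the interval runs from 0.3697 to 0.4912.

(0.3697, 0.4912)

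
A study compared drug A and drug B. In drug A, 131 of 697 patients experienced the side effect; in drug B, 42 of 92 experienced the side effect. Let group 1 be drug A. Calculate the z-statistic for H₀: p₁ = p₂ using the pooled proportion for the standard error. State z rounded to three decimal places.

Sample proportions: p̂₁ = 131/697 = 0.18795 and p̂₂ = 42/92 = 0.45652.
Pooled p̂ = (131+42)/(697+92) = 173/789 = 0.21926.
SE = √[p̂(1−p̂)(1/n₁+1/n₂)] = √[0.21926·0.78074·(1/697+1/92)] ≈ 0.045895.
z = (p̂₁ − p̂₂)/SE = (0.18795 − 0.45652)/0.045895 = -0.26857/0.045895 = -5.852.

z = -5.852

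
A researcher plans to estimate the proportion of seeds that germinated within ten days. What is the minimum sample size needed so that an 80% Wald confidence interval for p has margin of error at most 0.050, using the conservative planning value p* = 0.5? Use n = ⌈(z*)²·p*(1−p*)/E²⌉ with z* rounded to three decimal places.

n = 165

For 80% confidence, z* = 1.282.
p*(1−p*) = 0.2500.
Required n before rounding: 1.643524 × 0.2500 / 0.050² = 164.352.
⌈164.352⌉ = 165.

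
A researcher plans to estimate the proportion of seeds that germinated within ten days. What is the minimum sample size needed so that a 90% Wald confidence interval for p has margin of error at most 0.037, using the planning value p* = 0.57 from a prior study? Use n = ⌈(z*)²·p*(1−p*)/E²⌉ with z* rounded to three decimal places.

n = 485

For 90% confidence, z* = 1.645.
p*(1−p*) = 0.57·0.43 = 0.2451.
Required n before rounding: 2.706025 × 0.2451 / 0.037² = 484.475.
Rounding up, n = 485.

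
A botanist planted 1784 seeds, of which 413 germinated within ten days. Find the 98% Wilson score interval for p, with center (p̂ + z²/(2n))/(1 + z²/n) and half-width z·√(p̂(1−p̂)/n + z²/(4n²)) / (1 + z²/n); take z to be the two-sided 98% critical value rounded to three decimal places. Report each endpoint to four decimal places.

(0.2091, 0.2555)

p̂ = 413/1784 = 0.23150; z = 2.326, so z² = 5.410276.
Denominator 1 + z²/n = 1 + 5.410276/1784 = 1.003033.
Center = (0.23150 + 0.001516)/1.003033 = 0.23231.
Radicand: p̂(1−p̂)/n + z²/(4n²) = 0.000099725 + 0.000000425 = 0.000100150.
Half-width = 2.326·√0.000100150/1.003033 = 0.02321.
CI: 0.23231 ± 0.02321 = (0.2091, 0.2555).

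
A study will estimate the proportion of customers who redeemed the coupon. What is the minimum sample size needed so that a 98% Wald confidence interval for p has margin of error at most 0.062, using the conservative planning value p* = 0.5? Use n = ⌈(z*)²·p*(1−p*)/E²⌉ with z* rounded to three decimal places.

The 98% critical value is z* = 2.326.
p*(1−p*) = 0.50·0.50 = 0.2500.
(z*)²·p*(1−p*)/E² = 5.410276·0.2500/0.003844 = 351.865.
Rounding up, n = 352.

n = 352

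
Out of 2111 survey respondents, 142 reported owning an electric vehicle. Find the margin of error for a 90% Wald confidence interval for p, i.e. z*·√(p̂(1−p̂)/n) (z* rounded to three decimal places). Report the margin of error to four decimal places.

The sample proportion is 142/2111 = 0.06727.
SE(p̂) = √(0.06727·0.93273/2111) = 0.005452.
The 90% critical value is z* = 1.645.
Margin of error = z*·SE = 1.645 × 0.005452 = 0.0090.

ME = 0.0090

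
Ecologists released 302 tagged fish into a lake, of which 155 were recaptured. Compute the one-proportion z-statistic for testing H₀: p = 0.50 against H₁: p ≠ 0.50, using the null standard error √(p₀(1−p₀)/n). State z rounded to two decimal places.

Sample proportion p̂ = 155/302 = 0.51325.
Under H₀, SE = √(p₀(1−p₀)/n) = √(0.50·0.50/302) = √0.000827815 = 0.028772.
z = (0.51325 − 0.50)/0.028772 = 0.01325/0.028772 = 0.46.

z = 0.46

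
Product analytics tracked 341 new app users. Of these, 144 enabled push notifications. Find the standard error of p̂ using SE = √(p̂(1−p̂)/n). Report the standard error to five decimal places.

SE = 0.02675

Sample proportion p̂ = 144/341 = 0.42229.
p̂(1−p̂) = 0.243961.
SE = √(0.243961/341) = √0.000715428 = 0.02675.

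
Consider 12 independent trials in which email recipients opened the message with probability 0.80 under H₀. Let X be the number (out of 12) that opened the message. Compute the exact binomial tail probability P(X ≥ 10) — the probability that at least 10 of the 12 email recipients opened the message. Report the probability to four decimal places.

X is binomial with n = 12 and p = 0.80.
P(X ≥ 10) = C(12,10)·0.80^10·0.20^2 + C(12,11)·0.80^11·0.20^1 + C(12,12)·0.80^12·0.20^0.
= 0.283468 + 0.206158 + 0.068719 = 0.5583.

P = 0.5583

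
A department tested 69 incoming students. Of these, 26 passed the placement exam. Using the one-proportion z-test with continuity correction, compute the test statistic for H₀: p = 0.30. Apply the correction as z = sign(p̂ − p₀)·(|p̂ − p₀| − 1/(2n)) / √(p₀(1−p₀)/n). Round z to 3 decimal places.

p̂ = 26/69 = 0.37681. p̂ − p₀ = 0.076812.
Continuity correction 1/(2n) = 1/138 = 0.007246.
Corrected numerator: |0.076812| − 0.007246 = 0.069566.
Null standard error: √(0.30·0.70/69) = √0.003043478 = 0.055168.
z = +0.069566/0.055168 = 1.261.

z = 1.261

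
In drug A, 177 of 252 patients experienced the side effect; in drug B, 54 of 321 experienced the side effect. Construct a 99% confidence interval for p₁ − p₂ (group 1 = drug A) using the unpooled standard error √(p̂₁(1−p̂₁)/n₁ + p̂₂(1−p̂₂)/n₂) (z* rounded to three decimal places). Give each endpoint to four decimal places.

p̂₁ = 0.70238, p̂₂ = 0.16822, so the observed difference is 0.53416.
SE = √(0.000829532 + 0.000435903) = √0.001265435 = 0.035573.
For 99% confidence, z* = 2.576. Margin of error = 0.09164.
So the interval runs from 0.4425 to 0.6258.

(0.4425, 0.6258)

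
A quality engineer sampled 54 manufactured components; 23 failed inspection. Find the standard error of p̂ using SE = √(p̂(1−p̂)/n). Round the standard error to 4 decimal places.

Sample proportion p̂ = 23/54 = 0.42593.
p̂(1−p̂) = 0.42593·0.57407 = 0.244514.
SE = √(0.244514/54) = 0.0673.

SE = 0.0673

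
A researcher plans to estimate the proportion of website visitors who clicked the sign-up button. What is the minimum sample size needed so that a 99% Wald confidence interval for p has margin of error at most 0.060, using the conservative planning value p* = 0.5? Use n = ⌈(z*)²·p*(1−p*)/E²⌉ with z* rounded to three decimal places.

n = 461

The 99% critical value is z* = 2.576.
p*(1−p*) = 0.50·0.50 = 0.2500.
(z*)²·p*(1−p*)/E² = 6.635776·0.2500/0.003600 = 460.818.
⌈460.818⌉ = 461.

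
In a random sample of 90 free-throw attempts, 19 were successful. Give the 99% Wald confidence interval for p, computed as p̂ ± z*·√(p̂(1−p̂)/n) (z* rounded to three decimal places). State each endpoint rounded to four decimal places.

The sample proportion is 19/90 = 0.21111.
Standard error of p̂: √(0.166543/90) = √0.001850480 = 0.043017.
For 99% confidence, z* = 2.576.
Margin of error: 2.576 × 0.043017 = 0.11081.
So the interval runs from 0.1003 to 0.3219.

(0.1003, 0.3219)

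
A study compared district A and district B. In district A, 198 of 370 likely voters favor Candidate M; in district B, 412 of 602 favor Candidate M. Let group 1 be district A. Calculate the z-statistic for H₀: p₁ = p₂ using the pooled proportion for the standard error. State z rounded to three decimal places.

p̂₁ = 198/370 = 0.53514, p̂₂ = 412/602 = 0.68439.
Pooling: p̂ = 610/972 = 0.62757.
Pooled SE = √[0.2337254·0.00436383] ≈ 0.031936.
z = (p̂₁ − p̂₂)/SE = (0.53514 − 0.68439)/0.031936 = -0.14925/0.031936 = -4.673.

z = -4.673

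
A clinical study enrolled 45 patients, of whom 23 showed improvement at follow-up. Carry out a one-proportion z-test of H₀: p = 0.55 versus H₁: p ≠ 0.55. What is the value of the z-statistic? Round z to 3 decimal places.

z = -0.524

Sample proportion p̂ = 23/45 = 0.51111.
Null standard error: √(0.55·0.45/45) = √0.005500000 = 0.074162.
z = (0.51111 − 0.55)/0.074162 = -0.03889/0.074162 = -0.524.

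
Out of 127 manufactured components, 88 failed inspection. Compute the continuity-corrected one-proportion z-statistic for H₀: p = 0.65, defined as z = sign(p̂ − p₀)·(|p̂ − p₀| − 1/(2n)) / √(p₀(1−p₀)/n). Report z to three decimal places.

The sample proportion is 88/127 = 0.69291. p̂ − p₀ = 0.042913.
Continuity correction 1/(2n) = 1/254 = 0.003937.
Corrected numerator: |0.042913| − 0.003937 = 0.038976.
SE₀ = √(0.65·0.35/127) = 0.042324.
z = (+)0.038976/0.042324 = 0.921.

z = 0.921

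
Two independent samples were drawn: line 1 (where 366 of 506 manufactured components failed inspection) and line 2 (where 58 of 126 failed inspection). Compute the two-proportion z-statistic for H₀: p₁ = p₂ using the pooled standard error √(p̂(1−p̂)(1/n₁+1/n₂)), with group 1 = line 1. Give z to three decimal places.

p̂₁ = 366/506 = 0.72332, p̂₂ = 58/126 = 0.46032.
Pooling: p̂ = 424/632 = 0.67089.
Pooled SE = √[0.2207979·0.00991279] ≈ 0.046784.
z = 0.26300/0.046784 = 5.622.

z = 5.622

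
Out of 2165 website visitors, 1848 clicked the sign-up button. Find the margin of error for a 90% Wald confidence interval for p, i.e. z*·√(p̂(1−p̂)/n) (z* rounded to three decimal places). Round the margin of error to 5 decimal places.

With x = 1848 successes in n = 2165, p̂ = 0.85358.
SE = √(p̂(1−p̂)/n) = √(0.124981/2165) = 0.007598.
The 90% critical value is z* = 1.645.
ME = 1.645·0.007598 = 0.01250.

ME = 0.01250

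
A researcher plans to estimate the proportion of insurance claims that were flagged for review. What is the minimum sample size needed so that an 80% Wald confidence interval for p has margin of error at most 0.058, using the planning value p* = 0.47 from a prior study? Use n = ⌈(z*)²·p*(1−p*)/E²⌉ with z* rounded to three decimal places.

For 80% confidence, z* = 1.282.
p*(1−p*) = 0.2491.
(z*)²·p*(1−p*)/E² = 1.643524·0.2491/0.003364 = 121.701.
Rounding up, n = 122.

n = 122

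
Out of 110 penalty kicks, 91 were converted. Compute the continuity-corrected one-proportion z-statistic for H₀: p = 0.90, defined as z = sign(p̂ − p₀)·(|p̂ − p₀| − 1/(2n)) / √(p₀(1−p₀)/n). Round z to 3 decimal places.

z = -2.384

p̂ = 91/110 = 0.82727. p̂ − p₀ = -0.072727.
Continuity correction 1/(2n) = 1/220 = 0.004545.
Corrected numerator: |-0.072727| − 0.004545 = 0.068182.
Null standard error: √(0.90·0.10/110) = √0.000818182 = 0.028604.
z = (−)0.068182/0.028604 = -2.384.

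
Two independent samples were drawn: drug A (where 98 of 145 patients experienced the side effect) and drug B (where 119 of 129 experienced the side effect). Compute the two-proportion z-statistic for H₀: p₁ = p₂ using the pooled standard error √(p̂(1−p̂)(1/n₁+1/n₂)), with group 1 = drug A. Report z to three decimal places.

p̂₁ = 98/145 = 0.67586, p̂₂ = 119/129 = 0.92248.
Pooled p̂ = (98+119)/(145+129) = 217/274 = 0.79197.
Pooled SE = √[0.1647531·0.01464849] ≈ 0.049126.
z = (p̂₁ − p̂₂)/SE = (0.67586 − 0.92248)/0.049126 = -0.24662/0.049126 = -5.020.

z = -5.020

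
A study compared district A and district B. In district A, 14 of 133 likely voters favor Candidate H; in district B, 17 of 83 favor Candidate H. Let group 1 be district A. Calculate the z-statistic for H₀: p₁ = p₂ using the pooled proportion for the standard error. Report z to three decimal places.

z = -2.030

p̂₁ = 14/133 = 0.10526, p̂₂ = 17/83 = 0.20482.
Pooling: p̂ = 31/216 = 0.14352.
SE = √[p̂(1−p̂)(1/n₁+1/n₂)] = √[0.14352·0.85648·(1/133+1/83)] ≈ 0.049043.
z = -0.09956/0.049043 = -2.030.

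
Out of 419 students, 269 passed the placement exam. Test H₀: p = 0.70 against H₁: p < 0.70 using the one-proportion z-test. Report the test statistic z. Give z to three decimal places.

z = -2.591

Sample proportion p̂ = 269/419 = 0.64200.
Under H₀, SE = √(p₀(1−p₀)/n) = √(0.70·0.30/419) = √0.000501193 = 0.022387.
z = (p̂ − p₀)/SE = (0.64200 − 0.70)/0.022387 = -2.591.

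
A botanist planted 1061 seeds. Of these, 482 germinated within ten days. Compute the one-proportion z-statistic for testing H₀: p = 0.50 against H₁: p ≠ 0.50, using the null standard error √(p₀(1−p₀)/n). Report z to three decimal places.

The sample proportion is 482/1061 = 0.45429.
SE₀ = √(0.50·0.50/1061) = 0.015350.
z = (0.45429 − 0.50)/0.015350 = -0.04571/0.015350 = -2.978.

z = -2.978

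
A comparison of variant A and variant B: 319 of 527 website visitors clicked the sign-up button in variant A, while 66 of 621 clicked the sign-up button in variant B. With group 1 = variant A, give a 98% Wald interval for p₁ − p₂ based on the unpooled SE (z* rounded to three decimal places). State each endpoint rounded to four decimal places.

(0.4418, 0.5563)

p̂₁ = 319/527 = 0.60531, p̂₂ = 66/621 = 0.10628; p̂₁ − p̂₂ = 0.49903.
Unpooled SE = √(p̂₁(1−p̂₁)/n₁ + p̂₂(1−p̂₂)/n₂) = √(0.000453338 + 0.000152954) = 0.024623.
z* = 2.326 at the 98% level. Margin = 2.326·0.024623 = 0.05727.
Interval: 0.49903 ± 0.05727 → (0.4418, 0.5563).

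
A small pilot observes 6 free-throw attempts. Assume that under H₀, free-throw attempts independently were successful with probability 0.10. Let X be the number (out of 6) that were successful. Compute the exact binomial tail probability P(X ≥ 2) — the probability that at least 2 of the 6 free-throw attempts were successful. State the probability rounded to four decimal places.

X ~ Binomial(n=6, p=0.10).
P(X ≥ 2) = Σ_{j=2}^{6} C(6,j)·0.10^j·0.90^{6−j}.
= 0.098415 + 0.014580 + 0.001215 + 0.000054 + 0.000001 = 0.1143.

P = 0.1143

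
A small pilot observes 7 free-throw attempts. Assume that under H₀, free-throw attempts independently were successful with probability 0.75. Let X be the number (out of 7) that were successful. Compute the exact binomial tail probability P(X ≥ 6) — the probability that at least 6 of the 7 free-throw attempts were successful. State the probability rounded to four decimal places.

X is binomial with n = 7 and p = 0.75.
P(X ≥ 6) = C(7,6)·0.75^6·0.25^1 + C(7,7)·0.75^7·0.25^0.
= 0.311462 + 0.133484 = 0.4449.

P = 0.4449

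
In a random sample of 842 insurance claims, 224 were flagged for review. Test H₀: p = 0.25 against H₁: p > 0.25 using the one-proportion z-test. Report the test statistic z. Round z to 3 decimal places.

The sample proportion is 224/842 = 0.26603.
SE₀ = √(0.25·0.75/842) = 0.014923.
z = (p̂ − p₀)/SE = (0.26603 − 0.25)/0.014923 = 1.074.

z = 1.074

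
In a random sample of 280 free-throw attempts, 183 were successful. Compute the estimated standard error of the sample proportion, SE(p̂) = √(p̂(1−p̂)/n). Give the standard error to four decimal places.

Sample proportion p̂ = 183/280 = 0.65357.
p̂(1−p̂) = 0.65357·0.34643 = 0.226416.
Dividing by n and taking the root: √0.000808629 = 0.0284.

SE = 0.0284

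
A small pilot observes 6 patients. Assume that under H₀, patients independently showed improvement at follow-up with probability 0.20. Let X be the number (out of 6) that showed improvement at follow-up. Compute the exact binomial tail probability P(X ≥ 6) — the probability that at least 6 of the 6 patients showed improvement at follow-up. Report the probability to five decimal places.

P = 0.00006

X is binomial with n = 6 and p = 0.20.
P(X ≥ 6) = C(6,6)·0.20^6·0.80^0.
= 0.000064 = 0.00006.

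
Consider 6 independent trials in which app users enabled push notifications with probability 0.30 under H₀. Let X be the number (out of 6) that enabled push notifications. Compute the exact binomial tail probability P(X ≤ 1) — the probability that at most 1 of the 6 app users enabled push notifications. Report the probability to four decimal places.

X is binomial with n = 6 and p = 0.30.
P(X ≤ 1) = C(6,0)·0.30^0·0.70^6 + C(6,1)·0.30^1·0.70^5.
= 0.117649 + 0.302526 = 0.4202.

P = 0.4202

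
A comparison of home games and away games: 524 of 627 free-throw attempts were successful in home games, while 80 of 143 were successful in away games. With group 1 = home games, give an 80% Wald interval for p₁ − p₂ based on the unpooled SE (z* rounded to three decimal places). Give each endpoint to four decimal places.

(0.2198, 0.3328)

p̂₁ = 524/627 = 0.83573, p̂₂ = 80/143 = 0.55944; p̂₁ − p̂₂ = 0.27629.
SE = √(0.000218961 + 0.001723544) = √0.001942505 = 0.044074.
For 80% confidence, z* = 1.282. Margin = 1.282·0.044074 = 0.05650.
Interval: 0.27629 ± 0.05650 → (0.2198, 0.3328).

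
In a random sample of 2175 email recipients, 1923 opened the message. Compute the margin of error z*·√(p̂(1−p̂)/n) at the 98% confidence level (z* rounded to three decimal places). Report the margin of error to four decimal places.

ME = 0.0160

The sample proportion is 1923/2175 = 0.88414.
Standard error of p̂: √(0.102438/2175) = √0.000047098 = 0.006863.
z* = 2.326 at the 98% level.
So ME = 0.0160.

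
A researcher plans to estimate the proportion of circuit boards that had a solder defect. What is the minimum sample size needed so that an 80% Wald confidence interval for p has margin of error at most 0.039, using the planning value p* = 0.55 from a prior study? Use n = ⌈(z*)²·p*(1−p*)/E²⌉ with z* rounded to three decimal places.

n = 268

z* = 1.282 at the 80% level.
p*(1−p*) = 0.55·0.45 = 0.2475.
(z*)²·p*(1−p*)/E² = 1.643524·0.2475/0.001521 = 267.437.
Rounding up, n = 268.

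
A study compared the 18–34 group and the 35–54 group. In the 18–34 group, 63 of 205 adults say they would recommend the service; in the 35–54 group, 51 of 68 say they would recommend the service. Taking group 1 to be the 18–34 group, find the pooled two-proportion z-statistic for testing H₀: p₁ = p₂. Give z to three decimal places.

z = -6.414

p̂₁ = 63/205 = 0.30732, p̂₂ = 51/68 = 0.75000.
Pooled p̂ = (63+51)/(205+68) = 114/273 = 0.41758.
SE = √[p̂(1−p̂)(1/n₁+1/n₂)] = √[0.41758·0.58242·(1/205+1/68)] ≈ 0.069014.
z = -0.44268/0.069014 = -6.414.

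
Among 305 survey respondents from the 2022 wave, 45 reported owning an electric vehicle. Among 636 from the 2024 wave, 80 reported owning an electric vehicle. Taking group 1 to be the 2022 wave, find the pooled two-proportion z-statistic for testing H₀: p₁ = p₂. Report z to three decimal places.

p̂₁ = 45/305 = 0.14754, p̂₂ = 80/636 = 0.12579.
Pooling: p̂ = 125/941 = 0.13284.
Pooled SE = √[0.1151916·0.00485102] ≈ 0.023639.
z = 0.02175/0.023639 = 0.920.

z = 0.920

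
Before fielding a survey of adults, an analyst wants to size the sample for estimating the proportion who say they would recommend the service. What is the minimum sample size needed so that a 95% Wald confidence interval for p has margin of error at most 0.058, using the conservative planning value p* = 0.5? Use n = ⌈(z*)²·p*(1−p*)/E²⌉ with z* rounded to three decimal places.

n = 286

z* = 1.960 at the 95% level.
p*(1−p*) = 0.50·0.50 = 0.2500.
(z*)²·p*(1−p*)/E² = 3.841600·0.2500/0.003364 = 285.493.
⌈285.493⌉ = 286.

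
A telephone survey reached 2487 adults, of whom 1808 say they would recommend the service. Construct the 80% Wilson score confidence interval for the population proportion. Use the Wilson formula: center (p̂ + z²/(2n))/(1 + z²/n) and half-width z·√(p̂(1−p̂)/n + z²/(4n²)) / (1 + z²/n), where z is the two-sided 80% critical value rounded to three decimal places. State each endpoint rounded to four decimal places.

(0.7154, 0.7383)

p̂ = 1808/2487 = 0.72698; z = 1.282, so z² = 1.643524.
1 + z²/n = 1.000661.
Center = (0.72698 + 0.000330)/1.000661 = 0.72683.
Radicand: p̂(1−p̂)/n + z²/(4n²) = 0.000079807 + 0.000000066 = 0.000079873.
Half-width = z·√(radicand)/denom = 1.282·0.008937/1.000661 = 0.01145.
CI: 0.72683 ± 0.01145 = (0.7154, 0.7383).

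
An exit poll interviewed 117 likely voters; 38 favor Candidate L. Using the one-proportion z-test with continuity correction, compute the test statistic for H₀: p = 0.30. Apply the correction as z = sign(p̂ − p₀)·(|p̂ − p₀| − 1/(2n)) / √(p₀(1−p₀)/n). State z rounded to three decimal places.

p̂ = 38/117 = 0.32479. p̂ − p₀ = 0.024786.
Continuity correction 1/(2n) = 1/234 = 0.004274.
Corrected numerator: |0.024786| − 0.004274 = 0.020512.
SE₀ = √(0.30·0.70/117) = 0.042366.
z = (+)0.020512/0.042366 = 0.484.

z = 0.484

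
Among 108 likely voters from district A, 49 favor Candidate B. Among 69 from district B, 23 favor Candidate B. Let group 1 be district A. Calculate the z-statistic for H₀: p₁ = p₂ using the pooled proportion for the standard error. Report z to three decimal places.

p̂₁ = 49/108 = 0.45370, p̂₂ = 23/69 = 0.33333.
Pooled p̂ = (49+23)/(108+69) = 72/177 = 0.40678.
SE = √[p̂(1−p̂)(1/n₁+1/n₂)] = √[0.40678·0.59322·(1/108+1/69)] ≈ 0.075707.
z = 0.12037/0.075707 = 1.590.

z = 1.590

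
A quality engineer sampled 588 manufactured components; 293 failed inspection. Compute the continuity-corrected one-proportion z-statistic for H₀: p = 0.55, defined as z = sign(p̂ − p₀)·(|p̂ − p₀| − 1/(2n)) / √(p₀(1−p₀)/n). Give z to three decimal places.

Sample proportion p̂ = 293/588 = 0.49830. p̂ − p₀ = -0.051701.
1/(2n) = 0.000850.
Corrected numerator: |-0.051701| − 0.000850 = 0.050851.
SE₀ = √(0.55·0.45/588) = 0.020516.
z = (−)0.050851/0.020516 = -2.479.

z = -2.479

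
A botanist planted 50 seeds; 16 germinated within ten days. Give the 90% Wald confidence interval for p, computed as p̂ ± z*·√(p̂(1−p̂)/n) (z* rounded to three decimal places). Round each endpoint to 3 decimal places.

(0.211, 0.429)

Sample proportion p̂ = 16/50 = 0.32000.
SE = √(p̂(1−p̂)/n) = √(0.217600/50) = 0.065970.
z* = 1.645 at the 90% level.
Margin of error: 1.645 × 0.065970 = 0.10852.
Interval: 0.32000 ± 0.10852 → (0.211, 0.429).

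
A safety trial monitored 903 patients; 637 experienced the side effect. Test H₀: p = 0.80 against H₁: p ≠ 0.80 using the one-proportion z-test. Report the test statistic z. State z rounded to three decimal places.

z = -7.105

Sample proportion p̂ = 637/903 = 0.70543.
Null standard error: √(0.80·0.20/903) = √0.000177187 = 0.013311.
Test statistic: z = -0.09457/0.013311 = -7.105.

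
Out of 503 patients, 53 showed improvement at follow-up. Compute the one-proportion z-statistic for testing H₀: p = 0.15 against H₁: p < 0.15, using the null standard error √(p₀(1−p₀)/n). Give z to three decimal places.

p̂ = 53/503 = 0.10537.
Under H₀, SE = √(p₀(1−p₀)/n) = √(0.15·0.85/503) = √0.000253479 = 0.015921.
Test statistic: z = -0.04463/0.015921 = -2.803.

z = -2.803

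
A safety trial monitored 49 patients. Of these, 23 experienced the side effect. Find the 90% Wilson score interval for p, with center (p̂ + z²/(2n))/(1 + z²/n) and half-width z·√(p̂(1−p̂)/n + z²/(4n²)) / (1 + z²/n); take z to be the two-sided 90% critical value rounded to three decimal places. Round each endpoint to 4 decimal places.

Here p̂ = 23/49 = 0.46939 and z = 1.645 (z² = 2.706025).
1 + z²/n = 1.055225.
Adjusted center: (0.46939 + z²/(2n))/1.055225 = 0.47099.
Radicand: p̂(1−p̂)/n + z²/(4n²) = 0.005082916 + 0.000281760 = 0.005364676.
Half-width = 1.645·√0.005364676/1.055225 = 0.11418.
So the interval runs from 0.3568 to 0.5852.

(0.3568, 0.5852)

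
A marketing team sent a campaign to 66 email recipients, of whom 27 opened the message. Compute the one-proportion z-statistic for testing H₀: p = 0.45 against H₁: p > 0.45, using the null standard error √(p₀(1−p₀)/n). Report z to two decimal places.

z = -0.67

Sample proportion p̂ = 27/66 = 0.40909.
Null standard error: √(0.45·0.55/66) = √0.003750000 = 0.061237.
z = (p̂ − p₀)/SE = (0.40909 − 0.45)/0.061237 = -0.67.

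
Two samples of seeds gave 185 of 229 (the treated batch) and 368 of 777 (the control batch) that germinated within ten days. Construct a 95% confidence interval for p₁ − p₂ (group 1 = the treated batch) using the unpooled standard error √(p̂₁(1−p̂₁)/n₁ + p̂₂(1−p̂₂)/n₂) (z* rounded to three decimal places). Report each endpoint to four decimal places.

(0.2723, 0.3962)

p̂₁ = 0.80786, p̂₂ = 0.47362, so the observed difference is 0.33424.
SE = √(0.000677826 + 0.000320854) = √0.000998680 = 0.031602.
For 95% confidence, z* = 1.960. Margin of error = 0.06194.
So the interval runs from 0.2723 to 0.3962.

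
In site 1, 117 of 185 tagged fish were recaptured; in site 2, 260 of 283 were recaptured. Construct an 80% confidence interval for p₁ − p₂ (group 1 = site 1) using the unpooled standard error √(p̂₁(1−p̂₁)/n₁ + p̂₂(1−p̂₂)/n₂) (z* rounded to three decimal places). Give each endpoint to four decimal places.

(-0.3363, -0.2363)

p̂₁ = 0.63243, p̂₂ = 0.91873, so the observed difference is -0.28630.
SE = √(0.001256549 + 0.000263841) = √0.001520390 = 0.038992.
The 80% critical value is z* = 1.282. Margin = 1.282·0.038992 = 0.04999.
CI: -0.28630 ± 0.04999 = (-0.3363, -0.2363).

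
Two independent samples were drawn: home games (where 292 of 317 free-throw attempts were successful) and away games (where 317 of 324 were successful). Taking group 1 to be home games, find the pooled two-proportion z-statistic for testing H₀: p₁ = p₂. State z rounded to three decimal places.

p̂₁ = 292/317 = 0.92114, p̂₂ = 317/324 = 0.97840.
Pooled p̂ = (292+317)/(317+324) = 609/641 = 0.95008.
SE = √[p̂(1−p̂)(1/n₁+1/n₂)] = √[0.95008·0.04992·(1/317+1/324)] ≈ 0.017205.
z = (p̂₁ − p̂₂)/SE = (0.92114 − 0.97840)/0.017205 = -0.05726/0.017205 = -3.328.

z = -3.328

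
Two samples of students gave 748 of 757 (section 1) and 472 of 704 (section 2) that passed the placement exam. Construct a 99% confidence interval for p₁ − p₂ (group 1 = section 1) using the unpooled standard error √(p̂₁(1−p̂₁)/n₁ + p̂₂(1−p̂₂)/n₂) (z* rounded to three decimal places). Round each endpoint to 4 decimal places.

(0.2709, 0.3644)

p̂₁ = 748/757 = 0.98811, p̂₂ = 472/704 = 0.67045; p̂₁ − p̂₂ = 0.31766.
Unpooled SE = √(p̂₁(1−p̂₁)/n₁ + p̂₂(1−p̂₂)/n₂) = √(0.000015519 + 0.000313843) = 0.018148.
The 99% critical value is z* = 2.576. Margin = 2.576·0.018148 = 0.04675.
CI: 0.31766 ± 0.04675 = (0.2709, 0.3644).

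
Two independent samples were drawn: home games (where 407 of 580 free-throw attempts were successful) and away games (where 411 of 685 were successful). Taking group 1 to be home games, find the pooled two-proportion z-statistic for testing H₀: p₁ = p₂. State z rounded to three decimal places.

Sample proportions: p̂₁ = 407/580 = 0.70172 and p̂₂ = 411/685 = 0.60000.
Pooled p̂ = (407+411)/(580+685) = 818/1265 = 0.64664.
Pooled SE = √[0.2284966·0.00318399] ≈ 0.026973.
z = 0.10172/0.026973 = 3.771.

z = 3.771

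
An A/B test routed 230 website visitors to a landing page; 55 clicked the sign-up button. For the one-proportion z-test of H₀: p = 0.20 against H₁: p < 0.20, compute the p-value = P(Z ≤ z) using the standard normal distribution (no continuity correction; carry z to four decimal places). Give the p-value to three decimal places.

Sample proportion p̂ = 55/230 = 0.23913.
Under H₀, SE = √(p₀(1−p₀)/n) = √(0.20·0.80/230) = √0.000695652 = 0.026375.
z = (p̂ − p₀)/SE = (55/230 − 0.20)/0.026375 ≈ 1.4836.
From the standard normal, P(Z ≤ z) = 0.931.

p-value = 0.931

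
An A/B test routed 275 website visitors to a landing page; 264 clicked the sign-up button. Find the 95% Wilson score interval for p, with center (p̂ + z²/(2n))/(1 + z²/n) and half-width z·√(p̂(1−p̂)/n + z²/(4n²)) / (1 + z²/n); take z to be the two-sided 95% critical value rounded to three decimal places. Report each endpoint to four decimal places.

(0.9298, 0.9775)

Here p̂ = 264/275 = 0.96000 and z = 1.960 (z² = 3.841600).
1 + z²/n = 1.013969.
Adjusted center: (0.96000 + z²/(2n))/1.013969 = 0.95366.
Radicand: p̂(1−p̂)/n + z²/(4n²) = 0.000139636 + 0.000012700 = 0.000152336.
Half-width = z·√(radicand)/denom = 1.960·0.012342/1.013969 = 0.02386.
So the interval runs from 0.9298 to 0.9775.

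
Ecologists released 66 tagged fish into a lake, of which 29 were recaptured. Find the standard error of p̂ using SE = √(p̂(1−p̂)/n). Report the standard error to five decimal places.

SE = 0.06109

Sample proportion p̂ = 29/66 = 0.43939.
p̂(1−p̂) = 0.43939·0.56061 = 0.246326.
SE = √(0.246326/66) = 0.06109.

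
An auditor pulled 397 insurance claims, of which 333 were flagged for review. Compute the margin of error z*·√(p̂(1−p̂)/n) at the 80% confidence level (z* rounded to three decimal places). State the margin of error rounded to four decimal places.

With x = 333 successes in n = 397, p̂ = 0.83879.
SE(p̂) = √(0.83879·0.16121/397) = 0.018456.
The 80% critical value is z* = 1.282.
Margin of error = z*·SE = 1.282 × 0.018456 = 0.0237.

ME = 0.0237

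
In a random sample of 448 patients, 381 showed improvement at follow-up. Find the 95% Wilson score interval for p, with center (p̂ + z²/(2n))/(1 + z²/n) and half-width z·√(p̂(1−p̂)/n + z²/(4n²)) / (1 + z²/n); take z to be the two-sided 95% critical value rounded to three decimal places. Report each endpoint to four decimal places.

(0.8144, 0.8805)

Here p̂ = 381/448 = 0.85045 and z = 1.960 (z² = 3.841600).
1 + z²/n = 1.008575.
Center = (0.85045 + 0.004287)/1.008575 = 0.84747.
Radicand: p̂(1−p̂)/n + z²/(4n²) = 0.000283900 + 0.000004785 = 0.000288685.
Half-width = z·√(radicand)/denom = 1.960·0.016991/1.008575 = 0.03302.
Interval: 0.84747 ± 0.03302 → (0.8144, 0.8805).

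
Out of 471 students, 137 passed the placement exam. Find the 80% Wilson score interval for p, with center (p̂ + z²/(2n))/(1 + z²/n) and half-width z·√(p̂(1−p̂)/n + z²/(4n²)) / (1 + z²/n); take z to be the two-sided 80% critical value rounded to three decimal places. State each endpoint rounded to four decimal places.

(0.2648, 0.3184)

Here p̂ = 137/471 = 0.29087 and z = 1.282 (z² = 1.643524).
1 + z²/n = 1.003489.
Adjusted center: (0.29087 + z²/(2n))/1.003489 = 0.29160.
Radicand: p̂(1−p̂)/n + z²/(4n²) = 0.000437930 + 0.000001852 = 0.000439782.
Half-width = 1.282·√0.000439782/1.003489 = 0.02679.
Interval: 0.29160 ± 0.02679 → (0.2648, 0.3184).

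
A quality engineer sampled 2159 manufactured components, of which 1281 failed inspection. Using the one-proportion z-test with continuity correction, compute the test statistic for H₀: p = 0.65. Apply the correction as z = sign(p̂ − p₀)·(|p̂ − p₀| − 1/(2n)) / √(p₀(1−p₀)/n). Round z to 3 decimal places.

z = -5.498

Sample proportion p̂ = 1281/2159 = 0.59333. p̂ − p₀ = -0.056670.
1/(2n) = 0.000232.
Corrected numerator: |-0.056670| − 0.000232 = 0.056438.
Under H₀, SE = √(p₀(1−p₀)/n) = √(0.65·0.35/2159) = √0.000105373 = 0.010265.
z = −0.056438/0.010265 = -5.498.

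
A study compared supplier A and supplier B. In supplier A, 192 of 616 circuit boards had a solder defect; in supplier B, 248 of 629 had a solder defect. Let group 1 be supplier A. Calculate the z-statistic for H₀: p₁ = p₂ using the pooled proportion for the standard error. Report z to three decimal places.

p̂₁ = 192/616 = 0.31169, p̂₂ = 248/629 = 0.39428.
Pooling: p̂ = 440/1245 = 0.35341.
SE = √[p̂(1−p̂)(1/n₁+1/n₂)] = √[0.35341·0.64659·(1/616+1/629)] ≈ 0.027097.
z = (p̂₁ − p̂₂)/SE = (0.31169 − 0.39428)/0.027097 = -0.08259/0.027097 = -3.048.

z = -3.048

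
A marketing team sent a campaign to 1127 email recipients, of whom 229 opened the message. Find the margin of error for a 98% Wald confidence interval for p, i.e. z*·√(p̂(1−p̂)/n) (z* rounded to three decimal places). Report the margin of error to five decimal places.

ME = 0.02788

With x = 229 successes in n = 1127, p̂ = 0.20319.
Standard error of p̂: √(0.161906/1127) = √0.000143661 = 0.011986.
The 98% critical value is z* = 2.326.
So ME = 0.02788.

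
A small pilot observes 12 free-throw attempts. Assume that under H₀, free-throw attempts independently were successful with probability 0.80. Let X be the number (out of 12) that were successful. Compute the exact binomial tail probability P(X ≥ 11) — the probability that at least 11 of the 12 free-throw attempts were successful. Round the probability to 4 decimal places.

P = 0.2749

X ~ Binomial(n=12, p=0.80).
P(X ≥ 11) = C(12,11)·0.80^11·0.20^1 + C(12,12)·0.80^12·0.20^0.
= 0.206158 + 0.068719 = 0.2749.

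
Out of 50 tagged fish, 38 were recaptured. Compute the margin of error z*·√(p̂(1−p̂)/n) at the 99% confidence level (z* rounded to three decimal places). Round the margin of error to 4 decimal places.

With x = 38 successes in n = 50, p̂ = 0.76000.
SE(p̂) = √(0.76000·0.24000/50) = 0.060399.
For 99% confidence, z* = 2.576.
ME = 2.576·0.060399 = 0.1556.

ME = 0.1556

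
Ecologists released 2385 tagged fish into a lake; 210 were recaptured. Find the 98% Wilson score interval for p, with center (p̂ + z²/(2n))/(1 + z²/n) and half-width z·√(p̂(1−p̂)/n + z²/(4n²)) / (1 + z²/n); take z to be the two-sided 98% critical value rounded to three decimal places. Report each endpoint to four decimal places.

(0.0755, 0.1025)

p̂ = 210/2385 = 0.08805; z = 2.326, so z² = 5.410276.
Denominator 1 + z²/n = 1 + 5.410276/2385 = 1.002268.
Adjusted center: (0.08805 + z²/(2n))/1.002268 = 0.08898.
Radicand: p̂(1−p̂)/n + z²/(4n²) = 0.000033668 + 0.000000238 = 0.000033906.
Half-width = 2.326·√0.000033906/1.002268 = 0.01351.
CI: 0.08898 ± 0.01351 = (0.0755, 0.1025).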